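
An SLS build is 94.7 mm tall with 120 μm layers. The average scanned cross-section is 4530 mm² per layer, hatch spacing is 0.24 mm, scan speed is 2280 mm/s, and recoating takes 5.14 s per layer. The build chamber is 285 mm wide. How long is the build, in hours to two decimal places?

2.94 hours

Layer count = ceil(94.7 / 0.12) = 790.
Hatch length per layer = 4530 / 0.24, so 18875 mm.
Per-layer scan time = 18875 / 2280, so 8.2785 s.
Per-layer time: 8.2785 + 5.14 → 13.4185 s.
790 layers × 13.4185 s/layer = 10600.615 s, i.e. 2.94 hours.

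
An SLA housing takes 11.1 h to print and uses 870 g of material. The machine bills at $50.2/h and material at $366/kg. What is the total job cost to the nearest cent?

Machine-time cost = 50.2 × 11.1, so $557.22.
Material charge: 366 × 870/1000 → $318.42.
Total = 557.22 + 318.42 = $875.64.

$875.64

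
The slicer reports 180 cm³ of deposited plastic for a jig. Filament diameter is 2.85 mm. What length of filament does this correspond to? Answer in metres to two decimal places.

28.22 m

A = π r² = π × 1.425² = 6.3794 mm².
Length = 180 cm³ / 6.3794 mm² = 180000 / 6.3794 = 28215.82 mm = 28.22 m.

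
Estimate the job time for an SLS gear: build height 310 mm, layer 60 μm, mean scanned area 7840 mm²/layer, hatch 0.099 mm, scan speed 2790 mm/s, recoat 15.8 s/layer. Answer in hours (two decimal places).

63.42 hours

Layer count = ceil(310 / 0.06) = 5167.
Per-layer scan distance: 7840 / 0.099 → 79191.9 mm.
Per-layer scan time: 79191.9 / 2790 → 28.3842 s.
Layer cycle = 28.3842 + 15.8, so 44.1842 s.
Total: 5167 × 44.1842 s = 228299.7614 s → 63.42 hours.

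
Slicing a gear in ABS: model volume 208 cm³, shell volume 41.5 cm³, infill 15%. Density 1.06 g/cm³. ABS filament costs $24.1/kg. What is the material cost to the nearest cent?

$1.70

Interior volume = 208 − 41.5, so 166.5 cm³.
Infill volume = 0.15 × 166.5 = 24.975 cm³.
Total extruded: 41.5 + 24.975 → 66.475 cm³.
Mass: 66.475 × 1.06 → 70.4635 g.
At $24.1/kg: 70.4635/1000 × 24.1 = $1.70.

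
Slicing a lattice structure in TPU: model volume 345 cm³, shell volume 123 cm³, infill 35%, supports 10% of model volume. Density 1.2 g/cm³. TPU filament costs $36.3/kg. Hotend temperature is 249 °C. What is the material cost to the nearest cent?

Infill region: 345 − 123 → 222 cm³.
Deposited infill: 0.35 × 222 → 77.7 cm³.
Support: 0.10 × 345 → 34.5 cm³.
Total printed volume = 123 + 77.7 + 34.5, so 235.2 cm³.
Mass = 235.2 × 1.2, so 282.24 g.
Cost = 282.24 g / 1000 × $36.3/kg = $10.25.

$10.25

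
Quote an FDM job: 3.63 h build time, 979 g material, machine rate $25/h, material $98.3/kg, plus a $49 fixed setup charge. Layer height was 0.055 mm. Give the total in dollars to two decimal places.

$235.99

Machine-time cost = 25 × 3.63, so $90.75.
Feedstock cost: 98.3 × 979/1000 → $96.2357.
Total = 90.75 + 96.2357 + 49 = 235.9857 ≈ $235.99.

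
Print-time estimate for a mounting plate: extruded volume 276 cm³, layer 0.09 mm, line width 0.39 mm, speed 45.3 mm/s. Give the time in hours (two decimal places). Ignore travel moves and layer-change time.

48.22 hours

Line area: 0.09 × 0.39 → 0.0351 mm².
Toolpath length = 276 cm³ / 0.0351 mm² = 276000 / 0.0351 = 7863247.9 mm.
Print-move time: 7863247.9 / 45.3 → 173581.6 s.
173581.6 s = 48.22 hours.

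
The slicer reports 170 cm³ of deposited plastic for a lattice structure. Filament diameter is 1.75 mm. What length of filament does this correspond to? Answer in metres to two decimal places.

70.68 m

Cross-section of 1.75 mm filament: π·(1.75/2)² = 2.4053 mm².
Length = 170 cm³ / 2.4053 mm² = 170000 / 2.4053 = 70677.25 mm = 70.68 m.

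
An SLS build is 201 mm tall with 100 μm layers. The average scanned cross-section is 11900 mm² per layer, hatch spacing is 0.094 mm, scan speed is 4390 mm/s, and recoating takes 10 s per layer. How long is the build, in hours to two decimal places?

Layers = ⌈201/0.1⌉ = 2010.
Scan path per layer = 11900 / 0.094 = 126595.7 mm.
Scan time per layer: 126595.7 / 4390 → 28.8373 s.
Per-layer time = 28.8373 + 10, so 38.8373 s.
2010 layers × 38.8373 s/layer = 78062.973 s, i.e. 21.68 hours.

21.68 hours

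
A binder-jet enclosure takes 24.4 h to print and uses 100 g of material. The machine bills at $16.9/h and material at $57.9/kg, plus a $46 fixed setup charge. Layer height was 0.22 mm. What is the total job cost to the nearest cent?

$464.15

Time charge = 16.9 × 24.4 = $412.36.
Material cost = 57.9 × 100/1000 = $5.79.
Adding setup: 412.36 + 5.79 + 46 → $464.15.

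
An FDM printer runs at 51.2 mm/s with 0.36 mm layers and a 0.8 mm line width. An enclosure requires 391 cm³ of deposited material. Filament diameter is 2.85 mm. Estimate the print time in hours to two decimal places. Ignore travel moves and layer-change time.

7.37 hours

Extrusion cross-section = 0.36 × 0.8, so 0.288 mm².
Path length: 391000 mm³ / 0.288 mm² → 1357638.9 mm.
Time extruding = 1357638.9 / 51.2 = 26516.4 s.
Converting: 26516.4 s = 7.37 hours.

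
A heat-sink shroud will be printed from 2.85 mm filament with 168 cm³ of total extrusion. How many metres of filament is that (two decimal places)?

26.33 m

Cross-section of 2.85 mm filament: π·(2.85/2)² = 6.3794 mm².
L = 168000 mm³ / 6.3794 mm² = 26334.77 mm, i.e. 26.33 m.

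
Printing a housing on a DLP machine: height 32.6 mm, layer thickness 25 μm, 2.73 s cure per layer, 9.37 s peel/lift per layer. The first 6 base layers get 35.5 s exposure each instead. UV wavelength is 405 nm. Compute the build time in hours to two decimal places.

Layers = ⌈32.6/0.025⌉ = 1304.
Base layers = 6 × (35.5 + 9.37) = 269.22 s.
Remaining layers: 1298 × (2.73 + 9.37) → 15705.8 s.
Total = 269.22 + 15705.8 = 15975.02 s = 4.44 hours.

4.44 hours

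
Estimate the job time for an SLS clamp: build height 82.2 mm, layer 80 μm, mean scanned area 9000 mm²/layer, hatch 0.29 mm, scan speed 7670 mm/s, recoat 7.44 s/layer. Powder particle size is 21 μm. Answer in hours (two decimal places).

3.28 hours

Number of layers: 82.2 / 0.08 → 1028 (rounded up).
Hatch length per layer = 9000 / 0.29, so 31034.5 mm.
Per-layer scan time = 31034.5 / 7670 = 4.0462 s.
Per-layer time = 4.0462 + 7.44, so 11.4862 s.
Build time = 1028 × 11.4862 = 11807.8136 s = 3.28 hours.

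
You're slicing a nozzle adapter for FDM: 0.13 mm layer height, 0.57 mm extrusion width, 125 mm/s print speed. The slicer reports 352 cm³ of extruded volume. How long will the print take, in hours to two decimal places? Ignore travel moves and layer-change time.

10.56 hours

Bead cross-section = 0.13 × 0.57, so 0.0741 mm².
Toolpath length = 352 cm³ / 0.0741 mm² = 352000 / 0.0741 = 4750337.4 mm.
Print-move time = 4750337.4 / 125, so 38002.7 s.
In the requested units: 38002.7 s = 10.56 hours.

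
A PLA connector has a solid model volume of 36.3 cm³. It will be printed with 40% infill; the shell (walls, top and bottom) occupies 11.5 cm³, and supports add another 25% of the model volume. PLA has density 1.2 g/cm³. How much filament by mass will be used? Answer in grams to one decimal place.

36.6 g

Interior volume = 36.3 − 11.5, so 24.8 cm³.
Infill deposited = 0.40 × 24.8 = 9.92 cm³.
Support = 0.25 × 36.3 = 9.075 cm³.
Total printed volume: 11.5 + 9.92 + 9.075 → 30.495 cm³.
Mass: 30.495 × 1.2 → 36.594 g.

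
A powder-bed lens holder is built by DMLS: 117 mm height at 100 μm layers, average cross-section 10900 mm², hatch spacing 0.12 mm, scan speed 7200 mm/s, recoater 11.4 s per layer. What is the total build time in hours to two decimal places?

Layers = ⌈117/0.1⌉ = 1170.
Hatch length per layer = 10900 / 0.12 = 90833.3 mm.
Scan time per layer = 90833.3 / 7200 = 12.6157 s.
Layer cycle: 12.6157 + 11.4 → 24.0157 s.
Build time = 1170 × 24.0157 = 28098.369 s = 7.81 hours.

7.81 hours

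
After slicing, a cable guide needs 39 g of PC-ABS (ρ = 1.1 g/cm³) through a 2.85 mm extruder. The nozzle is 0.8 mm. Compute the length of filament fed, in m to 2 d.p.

Volume = 39 g / 1.1 g·cm⁻³ = 35.4545 cm³ = 35454.5 mm³.
Filament cross-section = π × (2.85/2)² = 6.3794 mm².
Length = 35454.5 / 6.3794 = 5557.65 mm = 5.56 m.

5.56 m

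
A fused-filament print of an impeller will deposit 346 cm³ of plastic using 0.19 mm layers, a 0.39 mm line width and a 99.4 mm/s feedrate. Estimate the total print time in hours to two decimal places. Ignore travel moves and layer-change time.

Line area = 0.19 × 0.39 = 0.0741 mm².
Total extruded path = 346000/0.0741 = 4669365.7 mm.
Time extruding = 4669365.7 / 99.4, so 46975.5 s.
That's 46975.5 s → 13.05 hours.

13.05 hours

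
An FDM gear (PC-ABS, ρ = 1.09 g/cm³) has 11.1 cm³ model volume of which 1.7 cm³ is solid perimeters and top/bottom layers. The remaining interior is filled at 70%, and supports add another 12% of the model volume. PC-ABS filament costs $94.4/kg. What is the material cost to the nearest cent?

Volume inside the shell = 11.1 − 1.7, so 9.4 cm³.
Infill deposited = 0.70 × 9.4 = 6.58 cm³.
Support: 0.12 × 11.1 → 1.332 cm³.
Total printed volume = 1.7 + 6.58 + 1.332 = 9.612 cm³.
Mass = 9.612 × 1.09 = 10.47708 g.
At $94.4/kg: 10.47708/1000 × 94.4 = $0.99.

$0.99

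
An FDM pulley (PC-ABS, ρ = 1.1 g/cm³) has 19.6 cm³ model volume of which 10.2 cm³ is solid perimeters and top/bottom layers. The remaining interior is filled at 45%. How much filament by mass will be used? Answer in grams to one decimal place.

15.9 g

Infill region = 19.6 − 10.2 = 9.4 cm³.
Infill deposited = 0.45 × 9.4 = 4.23 cm³.
Deposited volume = 10.2 + 4.23 = 14.43 cm³.
Mass = 14.43 × 1.1 = 15.873 g.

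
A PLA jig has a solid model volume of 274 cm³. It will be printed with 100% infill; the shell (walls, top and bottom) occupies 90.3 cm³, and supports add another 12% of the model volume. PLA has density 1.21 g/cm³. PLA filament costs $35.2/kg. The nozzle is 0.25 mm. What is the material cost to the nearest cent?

$13.07

Infill region = 274 − 90.3 = 183.7 cm³.
Infill deposited: 1.00 × 183.7 → 183.7 cm³.
Support = 0.12 × 274 = 32.88 cm³.
Deposited volume = 90.3 + 183.7 + 32.88, so 306.88 cm³.
Mass = 306.88 × 1.21 = 371.3248 g.
Cost = 371.3248 g / 1000 × $35.2/kg = $13.07.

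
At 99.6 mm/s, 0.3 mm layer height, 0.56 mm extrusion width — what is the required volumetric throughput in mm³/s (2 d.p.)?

A = 0.3 × 0.56 = 0.168 mm².
Volumetric flow = 99.6 × 0.168 = 16.73 mm³/s.

16.73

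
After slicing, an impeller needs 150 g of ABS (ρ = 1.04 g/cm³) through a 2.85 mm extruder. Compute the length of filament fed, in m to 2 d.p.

22.61 m

Volume = 150 g / 1.04 g·cm⁻³ = 144.2308 cm³ = 144230.8 mm³.
Filament cross-section = π × (2.85/2)² = 6.3794 mm².
L = V/A = 144230.8/6.3794 = 22608.83 mm → 22.61 m.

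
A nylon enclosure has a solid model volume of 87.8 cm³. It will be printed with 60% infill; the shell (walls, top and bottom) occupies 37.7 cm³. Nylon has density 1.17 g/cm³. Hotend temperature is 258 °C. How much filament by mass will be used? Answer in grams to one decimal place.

79.3 g

Infill region = 87.8 − 37.7, so 50.1 cm³.
Infill deposited = 0.60 × 50.1 = 30.06 cm³.
Total extruded: 37.7 + 30.06 → 67.76 cm³.
Mass = 67.76 × 1.17, so 79.2792 g.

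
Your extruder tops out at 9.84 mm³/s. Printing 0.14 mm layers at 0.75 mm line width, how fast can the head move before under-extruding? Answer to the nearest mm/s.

Bead cross-section = 0.14 × 0.75, so 0.105 mm².
v_max = Q/A = 9.84/0.105 = 93.71 mm/s → 94 mm/s.

94 mm/s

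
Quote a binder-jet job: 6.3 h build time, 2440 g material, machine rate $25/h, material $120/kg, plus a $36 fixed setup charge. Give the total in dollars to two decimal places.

Time charge: 25 × 6.3 → $157.50.
Material cost: 120 × 2440/1000 → $292.80.
Total = 157.50 + 292.80 + 36 = $486.30.

$486.30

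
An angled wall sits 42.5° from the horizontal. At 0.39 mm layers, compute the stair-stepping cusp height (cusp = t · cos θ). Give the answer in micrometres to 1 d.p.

h_c = t·cos θ = 0.39 × 0.7373 = 0.287547 mm (287.5 μm).

287.5 μm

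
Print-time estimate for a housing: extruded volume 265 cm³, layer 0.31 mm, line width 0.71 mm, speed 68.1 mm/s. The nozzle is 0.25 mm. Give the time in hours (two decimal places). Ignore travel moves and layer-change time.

Line area: 0.31 × 0.71 → 0.2201 mm².
Path length: 265000 mm³ / 0.2201 mm² → 1203998.2 mm.
Extrusion time = 1203998.2 / 68.1 = 17679.9 s.
17679.9 s = 4.91 hours.

4.91 hours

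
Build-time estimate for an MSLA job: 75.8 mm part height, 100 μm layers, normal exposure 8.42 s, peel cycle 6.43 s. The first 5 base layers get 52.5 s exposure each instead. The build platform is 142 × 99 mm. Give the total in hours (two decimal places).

3.19 hours

Layer count = ceil(75.8 / 0.1) = 758.
Bottom layers = 5 × (52.5 + 6.43) = 294.65 s.
Normal layers: 753 × (8.42 + 6.43) → 11182.05 s.
Total = 294.65 + 11182.05 = 11476.7 s = 3.19 hours.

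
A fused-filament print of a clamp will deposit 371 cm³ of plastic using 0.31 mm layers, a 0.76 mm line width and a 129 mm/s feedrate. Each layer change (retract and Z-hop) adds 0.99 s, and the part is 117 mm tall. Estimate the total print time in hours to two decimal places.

Line area = 0.31 × 0.76, so 0.2356 mm².
Total extruded path = 371000/0.2356 = 1574702.9 mm.
Extrusion time: 1574702.9 / 129 → 12207 s.
Number of layers: 117 / 0.31 → 378 (rounded up).
Non-print overhead = 378 × 0.99, so 374.22 s.
Total = 12207 + 374.22 = 12581.22 s = 3.49 hours.

3.49 hours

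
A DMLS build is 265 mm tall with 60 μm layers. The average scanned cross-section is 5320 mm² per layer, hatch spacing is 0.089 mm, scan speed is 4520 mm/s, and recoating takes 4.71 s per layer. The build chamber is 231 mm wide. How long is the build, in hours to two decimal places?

22.00 hours

Layer count = ceil(265 / 0.06) = 4417.
Per-layer scan distance = 5320 / 0.089, so 59775.3 mm.
Per-layer scan time = 59775.3 / 4520 = 13.2246 s.
Per-layer time = 13.2246 + 4.71, so 17.9346 s.
Build time = 4417 × 17.9346 = 79217.1282 s = 22.00 hours.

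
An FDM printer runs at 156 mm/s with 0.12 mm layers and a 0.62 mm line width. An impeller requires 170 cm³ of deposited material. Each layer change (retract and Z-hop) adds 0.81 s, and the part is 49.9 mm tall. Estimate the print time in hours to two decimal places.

Bead cross-section = 0.12 × 0.62 = 0.0744 mm².
Toolpath length = 170 cm³ / 0.0744 mm² = 170000 / 0.0744 = 2284946.2 mm.
Print-move time: 2284946.2 / 156 → 14647.1 s.
Layers = ⌈49.9/0.12⌉ = 416.
Z-hop total = 416 × 0.81 = 336.96 s.
Altogether 14647.1 + 336.96 = 14984.06 s, i.e. 4.16 hours.

4.16 hours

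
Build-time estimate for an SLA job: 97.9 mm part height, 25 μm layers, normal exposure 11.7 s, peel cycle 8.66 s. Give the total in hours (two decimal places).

22.15 hours

Layer count = ceil(97.9 / 0.025) = 3916.
Each layer takes: 11.7 + 8.66 → 20.36 s.
Total = 3916 × 20.36 = 79729.76 s = 22.15 hours.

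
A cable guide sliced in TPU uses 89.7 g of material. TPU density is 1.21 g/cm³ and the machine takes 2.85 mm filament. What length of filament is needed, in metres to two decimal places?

11.62 m

Extruded volume: 89.7/1.21 = 74.1322 cm³ (74132.2 mm³).
A = π r² = π × 1.425² = 6.3794 mm².
Length = 74132.2 / 6.3794 = 11620.56 mm = 11.62 m.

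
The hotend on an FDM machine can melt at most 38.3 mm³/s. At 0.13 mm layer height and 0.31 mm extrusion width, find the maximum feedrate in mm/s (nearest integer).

950 mm/s

Bead cross-section = 0.13 × 0.31, so 0.0403 mm².
Max speed = 38.3 / 0.0403 = 950.37 ≈ 950 mm/s.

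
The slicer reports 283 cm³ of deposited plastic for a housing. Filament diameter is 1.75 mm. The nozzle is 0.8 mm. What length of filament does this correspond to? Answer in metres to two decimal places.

117.66 m

Filament cross-section = π × (1.75/2)² = 2.4053 mm².
L = 283000 mm³ / 2.4053 mm² = 117656.84 mm, i.e. 117.66 m.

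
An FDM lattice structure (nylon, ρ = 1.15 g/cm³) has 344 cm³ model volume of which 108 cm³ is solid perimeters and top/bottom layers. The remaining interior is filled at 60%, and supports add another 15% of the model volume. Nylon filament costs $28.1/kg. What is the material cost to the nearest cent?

$9.73

Interior volume = 344 − 108, so 236 cm³.
Infill deposited: 0.60 × 236 → 141.6 cm³.
Support: 0.15 × 344 → 51.6 cm³.
Total extruded: 108 + 141.6 + 51.6 → 301.2 cm³.
Mass = 301.2 × 1.15, so 346.38 g.
Cost = 346.38 g / 1000 × $28.1/kg = $9.73.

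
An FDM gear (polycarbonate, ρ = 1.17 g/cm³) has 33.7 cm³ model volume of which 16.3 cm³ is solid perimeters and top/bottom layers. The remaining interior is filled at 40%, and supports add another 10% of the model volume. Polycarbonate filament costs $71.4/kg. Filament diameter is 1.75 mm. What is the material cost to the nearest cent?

$2.22

Infill region = 33.7 − 16.3 = 17.4 cm³.
Infill deposited: 0.40 × 17.4 → 6.96 cm³.
Support: 0.10 × 33.7 → 3.37 cm³.
Total printed volume = 16.3 + 6.96 + 3.37 = 26.63 cm³.
Mass = 26.63 × 1.17 = 31.1571 g.
At $71.4/kg: 31.1571/1000 × 71.4 = $2.22.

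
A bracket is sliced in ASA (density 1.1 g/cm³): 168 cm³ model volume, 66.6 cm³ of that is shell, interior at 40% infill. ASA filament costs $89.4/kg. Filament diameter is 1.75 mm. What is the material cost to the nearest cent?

Infill region: 168 − 66.6 → 101.4 cm³.
Infill deposited = 0.40 × 101.4 = 40.56 cm³.
Total printed volume = 66.6 + 40.56, so 107.16 cm³.
Mass: 107.16 × 1.1 → 117.876 g.
At $89.4/kg: 117.876/1000 × 89.4 = $10.54.

$10.54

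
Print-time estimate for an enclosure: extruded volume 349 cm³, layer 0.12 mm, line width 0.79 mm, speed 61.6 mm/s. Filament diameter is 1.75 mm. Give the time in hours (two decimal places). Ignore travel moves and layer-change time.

16.60 hours

Extrusion cross-section: 0.12 × 0.79 → 0.0948 mm².
Toolpath length = 349 cm³ / 0.0948 mm² = 349000 / 0.0948 = 3681434.6 mm.
Print-move time = 3681434.6 / 61.6 = 59763.5 s.
In the requested units: 59763.5 s = 16.60 hours.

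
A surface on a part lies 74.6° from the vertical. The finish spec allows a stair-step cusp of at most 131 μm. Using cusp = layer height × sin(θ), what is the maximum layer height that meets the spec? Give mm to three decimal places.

0.136 mm

Layer height = cusp / sin(74.6°) = 0.131 / 0.9641 = 0.136 mm.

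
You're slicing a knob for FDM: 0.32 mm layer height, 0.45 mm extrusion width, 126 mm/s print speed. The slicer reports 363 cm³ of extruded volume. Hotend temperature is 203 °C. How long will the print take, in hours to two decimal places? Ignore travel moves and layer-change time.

5.56 hours

Line area = 0.32 × 0.45 = 0.144 mm².
Path length: 363000 mm³ / 0.144 mm² → 2520833.3 mm.
Extrusion time: 2520833.3 / 126 → 20006.6 s.
That's 20006.6 s → 5.56 hours.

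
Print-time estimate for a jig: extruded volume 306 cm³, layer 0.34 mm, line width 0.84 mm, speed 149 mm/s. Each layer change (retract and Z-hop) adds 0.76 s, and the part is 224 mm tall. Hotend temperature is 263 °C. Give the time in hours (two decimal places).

2.14 hours

Extrusion cross-section = 0.34 × 0.84 = 0.2856 mm².
Path length: 306000 mm³ / 0.2856 mm² → 1071428.6 mm.
Extrusion time = 1071428.6 / 149 = 7190.8 s.
Layers = ⌈224/0.34⌉ = 659.
Layer-change overhead: 659 × 0.76 → 500.84 s.
Altogether 7190.8 + 500.84 = 7691.64 s, i.e. 2.14 hours.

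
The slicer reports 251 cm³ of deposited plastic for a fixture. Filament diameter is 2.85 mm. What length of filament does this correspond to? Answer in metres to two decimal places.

39.35 m

Filament cross-section = π × (2.85/2)² = 6.3794 mm².
L = 251000 mm³ / 6.3794 mm² = 39345.39 mm, i.e. 39.35 m.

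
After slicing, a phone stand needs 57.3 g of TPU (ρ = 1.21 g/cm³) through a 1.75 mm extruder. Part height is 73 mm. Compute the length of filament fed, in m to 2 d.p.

Extruded volume: 57.3/1.21 = 47.3554 cm³ (47355.4 mm³).
A = π r² = π × 0.875² = 2.4053 mm².
Length = 47355.4 / 2.4053 = 19687.94 mm = 19.69 m.

19.69 m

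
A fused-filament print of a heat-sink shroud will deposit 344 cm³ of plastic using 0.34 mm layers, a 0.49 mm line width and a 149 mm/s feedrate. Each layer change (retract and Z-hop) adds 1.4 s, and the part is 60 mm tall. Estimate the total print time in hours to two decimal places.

Extrusion cross-section = 0.34 × 0.49, so 0.1666 mm².
Path length: 344000 mm³ / 0.1666 mm² → 2064825.9 mm.
Time extruding = 2064825.9 / 149, so 13857.9 s.
Layer count = ceil(60 / 0.34) = 177.
Z-hop total = 177 × 1.4 = 247.8 s.
Total = 13857.9 + 247.8 = 14105.7 s = 3.92 hours.

3.92 hours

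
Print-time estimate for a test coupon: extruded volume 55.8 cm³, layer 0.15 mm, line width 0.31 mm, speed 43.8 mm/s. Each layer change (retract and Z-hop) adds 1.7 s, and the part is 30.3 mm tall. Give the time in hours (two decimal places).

7.71 hours

Bead cross-section = 0.15 × 0.31, so 0.0465 mm².
Toolpath length = 55.8 cm³ / 0.0465 mm² = 55800 / 0.0465 = 1200000 mm.
Time extruding = 1200000 / 43.8, so 27397.3 s.
Number of layers: 30.3 / 0.15 → 202 (rounded up).
Z-hop total = 202 × 1.7, so 343.4 s.
Total = 27397.3 + 343.4 = 27740.7 s = 7.71 hours.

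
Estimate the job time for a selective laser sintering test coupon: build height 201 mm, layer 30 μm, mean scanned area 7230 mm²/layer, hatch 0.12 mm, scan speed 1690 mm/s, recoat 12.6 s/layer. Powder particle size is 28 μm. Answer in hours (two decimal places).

Number of layers: 201 / 0.03 → 6700 (rounded up).
Hatch length per layer: 7230 / 0.12 → 60250 mm.
Scan time per layer: 60250 / 1690 → 35.6509 s.
Per-layer time = 35.6509 + 12.6, so 48.2509 s.
Total: 6700 × 48.2509 s = 323281.03 s → 89.80 hours.

89.80 hours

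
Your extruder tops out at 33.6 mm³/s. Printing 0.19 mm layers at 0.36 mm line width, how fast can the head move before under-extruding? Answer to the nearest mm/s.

Bead cross-section = 0.19 × 0.36 = 0.0684 mm².
v_max = Q/A = 33.6/0.0684 = 491.23 mm/s → 491 mm/s.

491 mm/s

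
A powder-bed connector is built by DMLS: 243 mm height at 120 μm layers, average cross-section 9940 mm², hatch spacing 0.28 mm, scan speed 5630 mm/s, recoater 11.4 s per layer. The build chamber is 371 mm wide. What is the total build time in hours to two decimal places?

9.96 hours

Layers = ⌈243/0.12⌉ = 2025.
Per-layer scan distance = 9940 / 0.28 = 35500 mm.
Per-layer scan time = 35500 / 5630, so 6.3055 s.
Per-layer time = 6.3055 + 11.4, so 17.7055 s.
2025 layers × 17.7055 s/layer = 35853.6375 s, i.e. 9.96 hours.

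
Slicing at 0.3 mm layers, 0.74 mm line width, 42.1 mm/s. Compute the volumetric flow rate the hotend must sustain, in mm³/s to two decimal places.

Extrusion cross-section: 0.3 × 0.74 → 0.222 mm².
Q = v·A = 42.1 × 0.222 = 9.35 mm³/s.

9.35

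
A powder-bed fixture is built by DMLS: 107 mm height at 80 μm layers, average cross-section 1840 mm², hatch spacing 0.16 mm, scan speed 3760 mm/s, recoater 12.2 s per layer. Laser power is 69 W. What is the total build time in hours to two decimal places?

Layers = ⌈107/0.08⌉ = 1338.
Scan path per layer: 1840 / 0.16 → 11500 mm.
Laser time per layer: 11500 / 3760 → 3.0585 s.
Per-layer time = 3.0585 + 12.2 = 15.2585 s.
Build time = 1338 × 15.2585 = 20415.873 s = 5.67 hours.

5.67 hours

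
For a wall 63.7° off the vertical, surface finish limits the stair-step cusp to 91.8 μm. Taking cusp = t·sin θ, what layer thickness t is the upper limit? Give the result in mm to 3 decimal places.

sin(63.7°) = 0.8965; t_max = 0.0918/0.8965 = 0.102 mm.

0.102 mm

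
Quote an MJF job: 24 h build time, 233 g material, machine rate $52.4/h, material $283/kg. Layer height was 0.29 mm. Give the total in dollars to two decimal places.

$1323.54

Machine-time cost: 52.4 × 24 → $1257.60.
Material cost: 283 × 233/1000 → $65.939.
Job cost: 1257.60 + 65.939 = 1323.539 ≈ $1323.54.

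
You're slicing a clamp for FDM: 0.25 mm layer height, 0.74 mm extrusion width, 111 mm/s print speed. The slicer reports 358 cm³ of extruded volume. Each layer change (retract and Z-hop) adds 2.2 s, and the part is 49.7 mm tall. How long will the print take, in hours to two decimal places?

4.96 hours

Bead cross-section = 0.25 × 0.74 = 0.185 mm².
Total extruded path = 358000/0.185 = 1935135.1 mm.
Extrusion time = 1935135.1 / 111 = 17433.6 s.
Number of layers: 49.7 / 0.25 → 199 (rounded up).
Z-hop total = 199 × 2.2, so 437.8 s.
Altogether 17433.6 + 437.8 = 17871.4 s, i.e. 4.96 hours.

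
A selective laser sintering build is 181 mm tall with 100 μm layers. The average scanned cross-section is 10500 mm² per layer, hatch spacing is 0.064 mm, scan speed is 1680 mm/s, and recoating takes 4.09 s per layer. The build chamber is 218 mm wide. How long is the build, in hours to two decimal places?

51.16 hours

Number of layers: 181 / 0.1 → 1810 (rounded up).
Scan path per layer = 10500 / 0.064, so 164062.5 mm.
Per-layer scan time = 164062.5 / 1680 = 97.6563 s.
Layer cycle = 97.6563 + 4.09, so 101.7463 s.
1810 layers × 101.7463 s/layer = 184160.803 s, i.e. 51.16 hours.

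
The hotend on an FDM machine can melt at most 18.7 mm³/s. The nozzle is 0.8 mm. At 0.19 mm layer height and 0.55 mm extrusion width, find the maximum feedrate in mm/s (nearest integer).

179 mm/s

Bead cross-section: 0.19 × 0.55 → 0.1045 mm².
Max speed = 18.7 / 0.1045 = 178.95 ≈ 179 mm/s.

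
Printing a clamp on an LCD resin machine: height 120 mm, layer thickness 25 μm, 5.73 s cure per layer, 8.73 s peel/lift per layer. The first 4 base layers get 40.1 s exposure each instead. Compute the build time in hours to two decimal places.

Layers = ⌈120/0.025⌉ = 4800.
Burn-in layers: 4 × (40.1 + 8.73) → 195.32 s.
Regular layers = 4796 × (5.73 + 8.73), so 69350.16 s.
Sum: 195.32 + 69350.16 = 69545.48 s → 19.32 hours.

19.32 hours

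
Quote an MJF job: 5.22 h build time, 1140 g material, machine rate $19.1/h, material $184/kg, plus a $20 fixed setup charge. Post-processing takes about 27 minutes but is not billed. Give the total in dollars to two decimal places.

$329.46

Machine cost = 19.1 × 5.22, so $99.702.
Feedstock cost: 184 × 1140/1000 → $209.76.
Total = 99.702 + 209.76 + 20 = 329.462 ≈ $329.46.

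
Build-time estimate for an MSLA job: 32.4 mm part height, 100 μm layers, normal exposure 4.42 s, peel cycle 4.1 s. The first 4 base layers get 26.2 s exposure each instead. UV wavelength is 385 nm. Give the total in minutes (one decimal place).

47.5 minutes

Layer count = ceil(32.4 / 0.1) = 324.
Burn-in layers = 4 × (26.2 + 4.1) = 121.2 s.
Normal layers = 320 × (4.42 + 4.1) = 2726.4 s.
Sum: 121.2 + 2726.4 = 2847.6 s → 47.5 minutes.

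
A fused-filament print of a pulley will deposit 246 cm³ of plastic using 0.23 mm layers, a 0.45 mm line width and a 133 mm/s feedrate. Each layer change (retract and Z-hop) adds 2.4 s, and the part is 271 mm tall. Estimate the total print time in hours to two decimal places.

5.75 hours

Extrusion cross-section: 0.23 × 0.45 → 0.1035 mm².
Toolpath length = 246 cm³ / 0.1035 mm² = 246000 / 0.1035 = 2376811.6 mm.
Time extruding = 2376811.6 / 133, so 17870.8 s.
Layer count = ceil(271 / 0.23) = 1179.
Layer-change overhead: 1179 × 2.4 → 2829.6 s.
Total = 17870.8 + 2829.6 = 20700.4 s = 5.75 hours.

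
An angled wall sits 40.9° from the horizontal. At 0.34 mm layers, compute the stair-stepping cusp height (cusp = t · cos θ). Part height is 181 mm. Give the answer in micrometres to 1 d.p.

257.0 μm

h_c = t·cos θ = 0.34 × 0.7559 = 0.257006 mm (257.0 μm).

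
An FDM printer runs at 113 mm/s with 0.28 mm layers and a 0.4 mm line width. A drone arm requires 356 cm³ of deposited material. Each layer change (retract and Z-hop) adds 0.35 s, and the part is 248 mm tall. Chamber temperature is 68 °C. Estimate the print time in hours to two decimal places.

7.90 hours

Line area = 0.28 × 0.4, so 0.112 mm².
Toolpath length = 356 cm³ / 0.112 mm² = 356000 / 0.112 = 3178571.4 mm.
Extrusion time: 3178571.4 / 113 → 28129 s.
Number of layers: 248 / 0.28 → 886 (rounded up).
Non-print overhead: 886 × 0.35 → 310.1 s.
Total = 28129 + 310.1 = 28439.1 s = 7.90 hours.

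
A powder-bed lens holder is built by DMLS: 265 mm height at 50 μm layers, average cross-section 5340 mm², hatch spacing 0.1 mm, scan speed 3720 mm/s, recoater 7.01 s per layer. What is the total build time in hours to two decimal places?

31.45 hours

Layers = ⌈265/0.05⌉ = 5300.
Hatch length per layer = 5340 / 0.1, so 53400 mm.
Laser time per layer = 53400 / 3720, so 14.3548 s.
Per-layer time: 14.3548 + 7.01 → 21.3648 s.
5300 layers × 21.3648 s/layer = 113233.44 s, i.e. 31.45 hours.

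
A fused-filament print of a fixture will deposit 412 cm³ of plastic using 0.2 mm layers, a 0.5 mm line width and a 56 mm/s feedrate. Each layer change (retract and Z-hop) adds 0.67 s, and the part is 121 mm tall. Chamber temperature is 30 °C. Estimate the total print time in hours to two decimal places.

20.55 hours

Extrusion cross-section = 0.2 × 0.5 = 0.1 mm².
Path length: 412000 mm³ / 0.1 mm² → 4120000 mm.
Time extruding: 4120000 / 56 → 73571.4 s.
Number of layers: 121 / 0.2 → 605 (rounded up).
Z-hop total: 605 × 0.67 → 405.35 s.
Altogether 73571.4 + 405.35 = 73976.75 s, i.e. 20.55 hours.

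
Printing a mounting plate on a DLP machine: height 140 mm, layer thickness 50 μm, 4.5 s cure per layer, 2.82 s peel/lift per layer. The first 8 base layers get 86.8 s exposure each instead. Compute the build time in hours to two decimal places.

Layers = ⌈140/0.05⌉ = 2800.
Base layers: 8 × (86.8 + 2.82) → 716.96 s.
Remaining layers = 2792 × (4.5 + 2.82) = 20437.44 s.
Sum: 716.96 + 20437.44 = 21154.4 s → 5.88 hours.

5.88 hours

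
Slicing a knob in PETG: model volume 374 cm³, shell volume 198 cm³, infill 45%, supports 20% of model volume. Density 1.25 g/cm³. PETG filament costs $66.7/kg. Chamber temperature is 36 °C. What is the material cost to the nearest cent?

Infill region = 374 − 198, so 176 cm³.
Deposited infill = 0.45 × 176, so 79.2 cm³.
Support = 0.20 × 374, so 74.8 cm³.
Total extruded = 198 + 79.2 + 74.8, so 352 cm³.
Mass = 352 × 1.25, so 440 g.
At $66.7/kg: 440/1000 × 66.7 = $29.35.

$29.35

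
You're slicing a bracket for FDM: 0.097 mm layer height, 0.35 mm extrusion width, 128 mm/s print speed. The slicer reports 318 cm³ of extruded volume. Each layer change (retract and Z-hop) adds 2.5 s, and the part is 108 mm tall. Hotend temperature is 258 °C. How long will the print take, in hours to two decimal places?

Extrusion cross-section = 0.097 × 0.35, so 0.03395 mm².
Total extruded path = 318000/0.03395 = 9366715.8 mm.
Print-move time: 9366715.8 / 128 → 73177.5 s.
Number of layers: 108 / 0.097 → 1114 (rounded up).
Z-hop total: 1114 × 2.5 → 2785 s.
Total = 73177.5 + 2785 = 75962.5 s = 21.10 hours.

21.10 hours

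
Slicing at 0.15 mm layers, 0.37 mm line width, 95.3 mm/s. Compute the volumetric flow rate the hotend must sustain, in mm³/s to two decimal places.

5.29

Bead cross-section = 0.15 × 0.37, so 0.0555 mm².
Volumetric flow = 95.3 × 0.0555 = 5.29 mm³/s.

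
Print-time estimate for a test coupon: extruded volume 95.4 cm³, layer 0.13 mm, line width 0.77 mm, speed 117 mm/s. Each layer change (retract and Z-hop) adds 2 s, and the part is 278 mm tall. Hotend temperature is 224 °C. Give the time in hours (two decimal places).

Line area = 0.13 × 0.77 = 0.1001 mm².
Path length: 95400 mm³ / 0.1001 mm² → 953047 mm.
Print-move time = 953047 / 117, so 8145.7 s.
Number of layers: 278 / 0.13 → 2139 (rounded up).
Z-hop total = 2139 × 2 = 4278 s.
Altogether 8145.7 + 4278 = 12423.7 s, i.e. 3.45 hours.

3.45 hours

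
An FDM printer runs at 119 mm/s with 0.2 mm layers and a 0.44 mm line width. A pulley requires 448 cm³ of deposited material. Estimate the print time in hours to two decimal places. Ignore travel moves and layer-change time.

Line area = 0.2 × 0.44, so 0.088 mm².
Total extruded path = 448000/0.088 = 5090909.1 mm.
Time extruding = 5090909.1 / 119, so 42780.7 s.
Converting: 42780.7 s = 11.88 hours.

11.88 hours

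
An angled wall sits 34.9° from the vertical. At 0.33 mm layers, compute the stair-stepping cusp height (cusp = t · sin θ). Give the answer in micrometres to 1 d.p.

188.8 μm

Cusp = layer height × sin(34.9°) = 0.33 × 0.5721 = 0.188793 mm = 188.8 μm.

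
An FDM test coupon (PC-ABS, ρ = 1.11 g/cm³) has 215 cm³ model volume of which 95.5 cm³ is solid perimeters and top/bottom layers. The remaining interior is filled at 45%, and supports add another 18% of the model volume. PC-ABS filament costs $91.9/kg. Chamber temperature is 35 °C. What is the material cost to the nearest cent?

$19.18

Interior volume = 215 − 95.5, so 119.5 cm³.
Infill volume: 0.45 × 119.5 → 53.775 cm³.
Support: 0.18 × 215 → 38.7 cm³.
Deposited volume = 95.5 + 53.775 + 38.7, so 187.975 cm³.
Mass: 187.975 × 1.11 → 208.65225 g.
Cost = 208.65225 g / 1000 × $91.9/kg = $19.18.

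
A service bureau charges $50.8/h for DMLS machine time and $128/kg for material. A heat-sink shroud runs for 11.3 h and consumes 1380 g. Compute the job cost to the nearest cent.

Machine cost = 50.8 × 11.3, so $574.04.
Material charge: 128 × 1380/1000 → $176.64.
Total = 574.04 + 176.64 = $750.68.

$750.68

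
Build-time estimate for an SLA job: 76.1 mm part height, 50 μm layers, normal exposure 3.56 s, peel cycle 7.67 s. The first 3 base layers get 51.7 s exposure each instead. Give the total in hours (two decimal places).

4.79 hours

Layers = ⌈76.1/0.05⌉ = 1522.
Base layers = 3 × (51.7 + 7.67) = 178.11 s.
Normal layers = 1519 × (3.56 + 7.67), so 17058.37 s.
Sum: 178.11 + 17058.37 = 17236.48 s → 4.79 hours.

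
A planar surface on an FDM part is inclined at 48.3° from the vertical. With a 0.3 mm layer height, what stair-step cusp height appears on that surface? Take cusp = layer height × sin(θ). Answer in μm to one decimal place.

Cusp = layer height × sin(48.3°) = 0.3 × 0.7466 = 0.22398 mm = 224.0 μm.

224.0 μm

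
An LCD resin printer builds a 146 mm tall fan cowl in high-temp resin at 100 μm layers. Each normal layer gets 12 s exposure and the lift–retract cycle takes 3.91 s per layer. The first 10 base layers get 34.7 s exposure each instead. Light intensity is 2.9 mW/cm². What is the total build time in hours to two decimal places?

6.52 hours

Layer count = ceil(146 / 0.1) = 1460.
Burn-in layers = 10 × (34.7 + 3.91) = 386.1 s.
Normal layers = 1450 × (12 + 3.91) = 23069.5 s.
Sum: 386.1 + 23069.5 = 23455.6 s → 6.52 hours.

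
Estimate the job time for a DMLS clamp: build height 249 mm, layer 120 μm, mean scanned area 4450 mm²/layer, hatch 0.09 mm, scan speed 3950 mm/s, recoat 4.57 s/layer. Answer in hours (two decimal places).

9.85 hours

Layer count = ceil(249 / 0.12) = 2075.
Hatch length per layer: 4450 / 0.09 → 49444.4 mm.
Laser time per layer: 49444.4 / 3950 → 12.5176 s.
Time per layer = 12.5176 + 4.57, so 17.0876 s.
Build time = 2075 × 17.0876 = 35456.77 s = 9.85 hours.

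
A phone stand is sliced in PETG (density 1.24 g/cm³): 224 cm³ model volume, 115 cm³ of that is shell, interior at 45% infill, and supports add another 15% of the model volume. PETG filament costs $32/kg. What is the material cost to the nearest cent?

$7.84

Interior volume = 224 − 115 = 109 cm³.
Infill volume = 0.45 × 109, so 49.05 cm³.
Support = 0.15 × 224, so 33.6 cm³.
Deposited volume = 115 + 49.05 + 33.6, so 197.65 cm³.
Mass = 197.65 × 1.24 = 245.086 g.
Cost = 245.086 g / 1000 × $32/kg = $7.84.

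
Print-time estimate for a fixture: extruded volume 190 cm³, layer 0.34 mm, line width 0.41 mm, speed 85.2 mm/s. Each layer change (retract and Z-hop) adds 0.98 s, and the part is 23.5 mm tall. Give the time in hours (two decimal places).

4.46 hours

Extrusion cross-section = 0.34 × 0.41, so 0.1394 mm².
Total extruded path = 190000/0.1394 = 1362984.2 mm.
Time extruding: 1362984.2 / 85.2 → 15997.5 s.
Number of layers: 23.5 / 0.34 → 70 (rounded up).
Z-hop total: 70 × 0.98 → 68.6 s.
Altogether 15997.5 + 68.6 = 16066.1 s, i.e. 4.46 hours.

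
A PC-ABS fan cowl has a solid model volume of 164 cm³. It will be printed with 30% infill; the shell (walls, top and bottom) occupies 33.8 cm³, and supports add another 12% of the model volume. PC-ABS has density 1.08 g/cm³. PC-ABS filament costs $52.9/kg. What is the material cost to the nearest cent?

$5.29

Infill region = 164 − 33.8 = 130.2 cm³.
Infill volume: 0.30 × 130.2 → 39.06 cm³.
Support: 0.12 × 164 → 19.68 cm³.
Total printed volume = 33.8 + 39.06 + 19.68, so 92.54 cm³.
Mass = 92.54 × 1.08 = 99.9432 g.
At $52.9/kg: 99.9432/1000 × 52.9 = $5.29.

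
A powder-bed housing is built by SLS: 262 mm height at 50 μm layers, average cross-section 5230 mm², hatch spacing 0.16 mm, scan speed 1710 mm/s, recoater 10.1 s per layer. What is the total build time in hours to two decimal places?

Layers = ⌈262/0.05⌉ = 5240.
Per-layer scan distance: 5230 / 0.16 → 32687.5 mm.
Laser time per layer = 32687.5 / 1710 = 19.1155 s.
Layer cycle = 19.1155 + 10.1 = 29.2155 s.
Total: 5240 × 29.2155 s = 153089.22 s → 42.52 hours.

42.52 hours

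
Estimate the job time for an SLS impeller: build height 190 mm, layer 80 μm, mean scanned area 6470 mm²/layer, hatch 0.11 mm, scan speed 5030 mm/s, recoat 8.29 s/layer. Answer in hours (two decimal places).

13.18 hours

Layer count = ceil(190 / 0.08) = 2375.
Hatch length per layer: 6470 / 0.11 → 58818.2 mm.
Laser time per layer = 58818.2 / 5030 = 11.6935 s.
Per-layer time = 11.6935 + 8.29, so 19.9835 s.
Total: 2375 × 19.9835 s = 47460.8125 s → 13.18 hours.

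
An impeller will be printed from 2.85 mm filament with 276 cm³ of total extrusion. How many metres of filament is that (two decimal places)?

Filament cross-section = π × (2.85/2)² = 6.3794 mm².
L = 276000 mm³ / 6.3794 mm² = 43264.26 mm, i.e. 43.26 m.

43.26 m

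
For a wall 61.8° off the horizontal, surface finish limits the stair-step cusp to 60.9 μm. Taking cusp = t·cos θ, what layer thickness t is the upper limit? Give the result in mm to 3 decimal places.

Layer height = cusp / cos(61.8°) = 0.0609 / 0.4726 = 0.129 mm.

0.129 mm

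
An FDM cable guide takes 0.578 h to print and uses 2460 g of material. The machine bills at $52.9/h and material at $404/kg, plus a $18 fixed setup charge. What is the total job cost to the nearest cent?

$1042.42

Time charge = 52.9 × 0.578, so $30.5762.
Material charge = 404 × 2460/1000 = $993.84.
Adding setup: 30.5762 + 993.84 + 18 → 1042.4162 ≈ $1042.42.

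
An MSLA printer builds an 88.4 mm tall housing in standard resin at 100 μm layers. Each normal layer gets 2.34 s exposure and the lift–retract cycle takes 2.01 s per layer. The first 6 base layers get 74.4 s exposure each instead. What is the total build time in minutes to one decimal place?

71.3 minutes

Layer count = ceil(88.4 / 0.1) = 884.
Base layers = 6 × (74.4 + 2.01), so 458.46 s.
Regular layers = 878 × (2.34 + 2.01) = 3819.3 s.
Sum: 458.46 + 3819.3 = 4277.76 s → 71.3 minutes.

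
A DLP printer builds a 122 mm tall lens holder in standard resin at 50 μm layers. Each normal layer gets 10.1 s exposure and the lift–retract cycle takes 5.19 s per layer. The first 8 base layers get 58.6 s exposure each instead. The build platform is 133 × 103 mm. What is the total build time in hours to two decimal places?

Layers = ⌈122/0.05⌉ = 2440.
Base layers = 8 × (58.6 + 5.19) = 510.32 s.
Normal layers = 2432 × (10.1 + 5.19) = 37185.28 s.
Total = 510.32 + 37185.28 = 37695.6 s = 10.47 hours.

10.47 hours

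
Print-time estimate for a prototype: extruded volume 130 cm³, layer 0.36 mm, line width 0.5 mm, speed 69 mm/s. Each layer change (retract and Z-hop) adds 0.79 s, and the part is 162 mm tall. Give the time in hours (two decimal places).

Bead cross-section = 0.36 × 0.5 = 0.18 mm².
Total extruded path = 130000/0.18 = 722222.2 mm.
Print-move time = 722222.2 / 69 = 10467 s.
Layers = ⌈162/0.36⌉ = 450.
Non-print overhead: 450 × 0.79 → 355.5 s.
Total = 10467 + 355.5 = 10822.5 s = 3.01 hours.

3.01 hours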